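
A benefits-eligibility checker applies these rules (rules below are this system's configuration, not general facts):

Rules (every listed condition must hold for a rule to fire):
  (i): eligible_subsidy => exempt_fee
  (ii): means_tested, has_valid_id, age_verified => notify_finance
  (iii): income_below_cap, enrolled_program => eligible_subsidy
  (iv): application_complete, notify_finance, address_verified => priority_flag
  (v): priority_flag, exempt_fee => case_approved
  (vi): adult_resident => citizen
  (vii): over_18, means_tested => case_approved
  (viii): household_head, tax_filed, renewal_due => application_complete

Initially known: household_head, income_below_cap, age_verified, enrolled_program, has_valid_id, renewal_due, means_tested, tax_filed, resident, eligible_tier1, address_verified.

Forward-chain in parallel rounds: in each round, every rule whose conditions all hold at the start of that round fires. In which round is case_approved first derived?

3

Round 1 — (ii), (iii), (viii), derive notify_finance, eligible_subsidy, application_complete.
Round 2 — (i), (iv), derive exempt_fee, priority_flag.
Round 3 — (v), derive case_approved.
case_approved first appears in round 3.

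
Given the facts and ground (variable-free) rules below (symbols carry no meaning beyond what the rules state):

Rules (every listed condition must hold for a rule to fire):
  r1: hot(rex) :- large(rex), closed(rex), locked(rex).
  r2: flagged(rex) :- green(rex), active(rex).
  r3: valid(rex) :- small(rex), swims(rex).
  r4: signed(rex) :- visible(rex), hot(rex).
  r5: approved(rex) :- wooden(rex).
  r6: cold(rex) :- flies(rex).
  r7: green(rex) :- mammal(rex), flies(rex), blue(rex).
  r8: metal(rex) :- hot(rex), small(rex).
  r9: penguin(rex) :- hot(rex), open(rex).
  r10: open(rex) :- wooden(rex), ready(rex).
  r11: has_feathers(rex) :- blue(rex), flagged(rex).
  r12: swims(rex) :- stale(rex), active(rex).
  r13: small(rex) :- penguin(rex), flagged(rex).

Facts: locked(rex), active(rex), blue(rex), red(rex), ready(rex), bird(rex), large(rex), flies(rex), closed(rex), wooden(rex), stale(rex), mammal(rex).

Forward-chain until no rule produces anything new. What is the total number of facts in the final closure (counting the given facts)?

Round 1: r1 [hot(rex) :- large(rex), closed(rex), locked(rex).]; r5 [approved(rex) :- wooden(rex).]; r6 [cold(rex) :- flies(rex).]; r7 [green(rex) :- mammal(rex), flies(rex), blue(rex).]; r10 [open(rex) :- wooden(rex), ready(rex).]; r12 [swims(rex) :- stale(rex), active(rex).]. New: hot(rex), approved(rex), cold(rex), green(rex), open(rex), swims(rex).
Round 2: r2 [flagged(rex) :- green(rex), active(rex).]; r9 [penguin(rex) :- hot(rex), open(rex).]. New: flagged(rex), penguin(rex).
Round 3: r11 [has_feathers(rex) :- blue(rex), flagged(rex).]; r13 [small(rex) :- penguin(rex), flagged(rex).]. New: has_feathers(rex), small(rex).
Round 4: r3 [valid(rex) :- small(rex), swims(rex).]; r8 [metal(rex) :- hot(rex), small(rex).]. New: valid(rex), metal(rex).
Closure: {active(rex), approved(rex), bird(rex), blue(rex), closed(rex), cold(rex), flagged(rex), flies(rex), green(rex), has_feathers(rex), hot(rex), large(rex), locked(rex), mammal(rex), metal(rex), open(rex), penguin(rex), ready(rex), red(rex), small(rex), stale(rex), swims(rex), valid(rex), wooden(rex)} — 24 facts.

24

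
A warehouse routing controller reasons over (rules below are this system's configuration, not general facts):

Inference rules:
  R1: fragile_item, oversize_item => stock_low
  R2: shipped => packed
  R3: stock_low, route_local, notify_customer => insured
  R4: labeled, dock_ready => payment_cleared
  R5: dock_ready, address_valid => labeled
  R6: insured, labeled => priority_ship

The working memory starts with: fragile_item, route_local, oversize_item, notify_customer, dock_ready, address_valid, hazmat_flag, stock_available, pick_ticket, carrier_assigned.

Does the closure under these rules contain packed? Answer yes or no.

Round 1: R1 [fragile_item, oversize_item => stock_low]; R5 [dock_ready, address_valid => labeled]. New: stock_low, labeled.
Round 2: R3 [stock_low, route_local, notify_customer => insured]; R4 [labeled, dock_ready => payment_cleared]. New: insured, payment_cleared.
Round 3: R6 [insured, labeled => priority_ship]. New: priority_ship.
Fixed point reached. packed is concluded only by R2; R2 needs shipped (never derived).

no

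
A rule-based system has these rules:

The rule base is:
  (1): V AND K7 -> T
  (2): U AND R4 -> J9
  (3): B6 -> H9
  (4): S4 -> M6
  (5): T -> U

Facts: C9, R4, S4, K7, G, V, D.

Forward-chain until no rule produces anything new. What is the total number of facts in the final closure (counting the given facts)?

Round 1 — (1), (4), derive T, M6.
Round 2 — (5), derive U.
Round 3 — (2), derive J9.
Closure: {C9, D, G, J9, K7, M6, R4, S4, T, U, V} — 11 facts.

11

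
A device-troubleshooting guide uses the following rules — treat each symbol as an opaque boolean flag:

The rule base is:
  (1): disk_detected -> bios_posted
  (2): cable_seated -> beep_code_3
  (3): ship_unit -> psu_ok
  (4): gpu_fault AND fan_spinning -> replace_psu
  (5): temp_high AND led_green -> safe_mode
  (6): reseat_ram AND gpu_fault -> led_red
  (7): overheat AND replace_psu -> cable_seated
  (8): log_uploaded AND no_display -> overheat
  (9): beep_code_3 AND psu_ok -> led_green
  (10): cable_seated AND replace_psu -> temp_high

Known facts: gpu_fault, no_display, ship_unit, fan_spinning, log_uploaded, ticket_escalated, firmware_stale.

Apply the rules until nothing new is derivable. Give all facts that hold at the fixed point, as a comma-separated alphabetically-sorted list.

Round 1: (3) [ship_unit -> psu_ok]; (4) [gpu_fault AND fan_spinning -> replace_psu]; (8) [log_uploaded AND no_display -> overheat]. Adds psu_ok, replace_psu, overheat.
Round 2: (7) [overheat AND replace_psu -> cable_seated]. Adds cable_seated.
Round 3: (2) [cable_seated -> beep_code_3]; (10) [cable_seated AND replace_psu -> temp_high]. Adds beep_code_3, temp_high.
Round 4: (9) [beep_code_3 AND psu_ok -> led_green]. Adds led_green.
Round 5: (5) [temp_high AND led_green -> safe_mode]. Adds safe_mode.

beep_code_3, cable_seated, fan_spinning, firmware_stale, gpu_fault, led_green, log_uploaded, no_display, overheat, psu_ok, replace_psu, safe_mode, ship_unit, temp_high, ticket_escalated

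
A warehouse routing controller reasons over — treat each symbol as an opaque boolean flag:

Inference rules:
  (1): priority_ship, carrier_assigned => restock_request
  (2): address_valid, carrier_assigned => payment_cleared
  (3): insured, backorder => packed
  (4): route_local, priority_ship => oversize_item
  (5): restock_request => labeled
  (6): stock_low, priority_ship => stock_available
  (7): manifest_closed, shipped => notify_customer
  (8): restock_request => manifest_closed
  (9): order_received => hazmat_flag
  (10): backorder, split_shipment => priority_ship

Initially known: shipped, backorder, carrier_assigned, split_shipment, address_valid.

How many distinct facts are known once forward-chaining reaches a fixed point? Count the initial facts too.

11

Round 1 fires (2), (10), giving payment_cleared, priority_ship.
Round 2 fires (1), giving restock_request.
Round 3 fires (5), (8), giving labeled, manifest_closed.
Round 4 fires (7), giving notify_customer.
Closure: {address_valid, backorder, carrier_assigned, labeled, manifest_closed, notify_customer, payment_cleared, priority_ship, restock_request, shipped, split_shipment} — 11 facts.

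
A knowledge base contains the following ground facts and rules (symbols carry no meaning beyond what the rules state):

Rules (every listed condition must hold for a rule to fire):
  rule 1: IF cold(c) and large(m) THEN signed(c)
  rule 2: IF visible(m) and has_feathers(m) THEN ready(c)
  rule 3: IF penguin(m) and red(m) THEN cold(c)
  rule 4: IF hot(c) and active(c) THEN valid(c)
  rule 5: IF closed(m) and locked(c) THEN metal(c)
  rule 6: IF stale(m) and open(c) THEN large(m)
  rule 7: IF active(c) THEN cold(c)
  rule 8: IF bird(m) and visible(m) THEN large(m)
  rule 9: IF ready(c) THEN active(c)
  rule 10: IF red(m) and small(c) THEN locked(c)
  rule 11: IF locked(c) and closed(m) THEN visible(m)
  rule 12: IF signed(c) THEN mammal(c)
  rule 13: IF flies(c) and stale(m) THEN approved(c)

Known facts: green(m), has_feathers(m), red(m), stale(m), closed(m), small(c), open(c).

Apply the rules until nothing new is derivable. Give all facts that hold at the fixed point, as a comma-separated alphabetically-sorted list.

active(c), closed(m), cold(c), green(m), has_feathers(m), large(m), locked(c), mammal(c), metal(c), open(c), ready(c), red(m), signed(c), small(c), stale(m), visible(m)

Round 1 — rule 6, rule 10, derive large(m), locked(c).
Round 2 — rule 5, rule 11, derive metal(c), visible(m).
Round 3 — rule 2, derive ready(c).
Round 4 — rule 9, derive active(c).
Round 5 — rule 7, derive cold(c).
Round 6 — rule 1, derive signed(c).
Round 7 — rule 12, derive mammal(c).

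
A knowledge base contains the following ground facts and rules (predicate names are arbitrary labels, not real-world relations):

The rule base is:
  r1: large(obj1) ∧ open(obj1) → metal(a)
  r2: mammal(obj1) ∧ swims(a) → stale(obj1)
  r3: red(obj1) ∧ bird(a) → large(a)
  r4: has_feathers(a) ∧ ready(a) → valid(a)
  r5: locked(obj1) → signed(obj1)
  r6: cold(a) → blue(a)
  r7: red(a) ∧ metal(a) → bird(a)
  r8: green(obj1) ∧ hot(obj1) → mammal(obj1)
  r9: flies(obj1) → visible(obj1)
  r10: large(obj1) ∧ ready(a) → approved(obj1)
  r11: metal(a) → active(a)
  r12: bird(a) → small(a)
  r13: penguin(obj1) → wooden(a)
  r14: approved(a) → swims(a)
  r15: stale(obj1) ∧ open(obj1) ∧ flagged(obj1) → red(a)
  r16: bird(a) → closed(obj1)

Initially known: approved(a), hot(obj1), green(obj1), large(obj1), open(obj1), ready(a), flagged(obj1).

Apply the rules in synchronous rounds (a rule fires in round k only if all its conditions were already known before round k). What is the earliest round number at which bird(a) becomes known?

Round 1 — r1, r8, r10, r14, derive metal(a), mammal(obj1), approved(obj1), swims(a).
Round 2 — r2, r11, derive stale(obj1), active(a).
Round 3 — r15, derive red(a).
Round 4 — r7, derive bird(a).
bird(a) first appears in round 4.

4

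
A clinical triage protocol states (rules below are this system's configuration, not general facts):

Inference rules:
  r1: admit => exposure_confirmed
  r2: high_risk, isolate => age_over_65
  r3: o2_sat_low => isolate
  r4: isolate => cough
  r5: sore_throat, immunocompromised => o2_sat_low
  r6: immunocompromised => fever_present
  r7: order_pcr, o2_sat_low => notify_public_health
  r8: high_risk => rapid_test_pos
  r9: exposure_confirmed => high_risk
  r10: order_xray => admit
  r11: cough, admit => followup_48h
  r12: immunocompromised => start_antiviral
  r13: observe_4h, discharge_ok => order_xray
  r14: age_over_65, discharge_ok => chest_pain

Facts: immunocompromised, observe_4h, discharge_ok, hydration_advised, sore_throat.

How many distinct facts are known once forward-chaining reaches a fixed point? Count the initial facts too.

18

Round 1: r5 [sore_throat, immunocompromised => o2_sat_low]; r6 [immunocompromised => fever_present]; r12 [immunocompromised => start_antiviral]; r13 [observe_4h, discharge_ok => order_xray]. New: o2_sat_low, fever_present, start_antiviral, order_xray.
Round 2: r3 [o2_sat_low => isolate]; r10 [order_xray => admit]. New: isolate, admit.
Round 3: r1 [admit => exposure_confirmed]; r4 [isolate => cough]. New: exposure_confirmed, cough.
Round 4: r9 [exposure_confirmed => high_risk]; r11 [cough, admit => followup_48h]. New: high_risk, followup_48h.
Round 5: r2 [high_risk, isolate => age_over_65]; r8 [high_risk => rapid_test_pos]. New: age_over_65, rapid_test_pos.
Round 6: r14 [age_over_65, discharge_ok => chest_pain]. New: chest_pain.
Closure: {admit, age_over_65, chest_pain, cough, discharge_ok, exposure_confirmed, fever_present, followup_48h, high_risk, hydration_advised, immunocompromised, isolate, o2_sat_low, observe_4h, order_xray, rapid_test_pos, sore_throat, start_antiviral} — 18 facts.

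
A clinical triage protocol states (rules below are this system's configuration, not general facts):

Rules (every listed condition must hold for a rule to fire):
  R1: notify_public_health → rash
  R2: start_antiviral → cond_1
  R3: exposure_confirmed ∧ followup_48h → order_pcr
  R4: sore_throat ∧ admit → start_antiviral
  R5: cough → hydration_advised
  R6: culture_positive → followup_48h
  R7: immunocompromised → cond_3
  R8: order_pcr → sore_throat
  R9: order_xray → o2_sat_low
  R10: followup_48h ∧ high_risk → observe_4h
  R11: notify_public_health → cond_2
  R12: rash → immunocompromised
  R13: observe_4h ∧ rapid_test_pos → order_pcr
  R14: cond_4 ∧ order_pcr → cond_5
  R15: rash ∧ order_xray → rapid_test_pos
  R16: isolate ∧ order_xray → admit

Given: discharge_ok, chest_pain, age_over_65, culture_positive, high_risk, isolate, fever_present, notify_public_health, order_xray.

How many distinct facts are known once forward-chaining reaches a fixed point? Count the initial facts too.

22

[1] R1 [notify_public_health → rash]; R6 [culture_positive → followup_48h]; R9 [order_xray → o2_sat_low]; R11 [notify_public_health → cond_2]; R16 [isolate ∧ order_xray → admit]. ⇒ new: rash, followup_48h, o2_sat_low, cond_2, admit.
[2] R10 [followup_48h ∧ high_risk → observe_4h]; R12 [rash → immunocompromised]; R15 [rash ∧ order_xray → rapid_test_pos]. ⇒ new: observe_4h, immunocompromised, rapid_test_pos.
[3] R7 [immunocompromised → cond_3]; R13 [observe_4h ∧ rapid_test_pos → order_pcr]. ⇒ new: cond_3, order_pcr.
[4] R8 [order_pcr → sore_throat]. ⇒ new: sore_throat.
[5] R4 [sore_throat ∧ admit → start_antiviral]. ⇒ new: start_antiviral.
[6] R2 [start_antiviral → cond_1]. ⇒ new: cond_1.
Closure: {admit, age_over_65, chest_pain, cond_1, cond_2, cond_3, culture_positive, discharge_ok, fever_present, followup_48h, high_risk, immunocompromised, isolate, notify_public_health, o2_sat_low, observe_4h, order_pcr, order_xray, rapid_test_pos, rash, sore_throat, start_antiviral} — 22 facts.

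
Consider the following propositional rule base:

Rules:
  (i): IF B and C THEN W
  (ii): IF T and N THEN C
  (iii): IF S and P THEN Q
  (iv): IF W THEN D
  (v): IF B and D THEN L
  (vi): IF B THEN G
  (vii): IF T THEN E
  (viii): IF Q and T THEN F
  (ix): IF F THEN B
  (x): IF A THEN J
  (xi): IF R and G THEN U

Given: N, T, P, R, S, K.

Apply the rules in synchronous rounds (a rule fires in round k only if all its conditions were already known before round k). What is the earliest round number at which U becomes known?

5

Round 1: (ii) [IF T and N THEN C]; (iii) [IF S and P THEN Q]; (vii) [IF T THEN E]. New: C, Q, E.
Round 2: (viii) [IF Q and T THEN F]. New: F.
Round 3: (ix) [IF F THEN B]. New: B.
Round 4: (i) [IF B and C THEN W]; (vi) [IF B THEN G]. New: W, G.
Round 5: (iv) [IF W THEN D]; (xi) [IF R and G THEN U]. New: D, U.
U first appears in round 5.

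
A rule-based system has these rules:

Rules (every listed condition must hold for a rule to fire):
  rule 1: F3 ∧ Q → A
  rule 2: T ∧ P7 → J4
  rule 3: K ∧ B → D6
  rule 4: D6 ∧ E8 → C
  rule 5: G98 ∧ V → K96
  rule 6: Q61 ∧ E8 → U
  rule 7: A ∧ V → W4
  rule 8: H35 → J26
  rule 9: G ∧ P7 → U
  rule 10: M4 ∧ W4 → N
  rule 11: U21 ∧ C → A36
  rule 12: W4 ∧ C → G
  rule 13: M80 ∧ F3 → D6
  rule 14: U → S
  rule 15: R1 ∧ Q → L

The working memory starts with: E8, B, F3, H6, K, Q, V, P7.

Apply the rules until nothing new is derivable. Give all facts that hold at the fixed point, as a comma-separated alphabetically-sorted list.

Round 1 — rule 1, rule 3, derive A, D6.
Round 2 — rule 4, rule 7, derive C, W4.
Round 3 — rule 12, derive G.
Round 4 — rule 9, derive U.
Round 5 — rule 14, derive S.

A, B, C, D6, E8, F3, G, H6, K, P7, Q, S, U, V, W4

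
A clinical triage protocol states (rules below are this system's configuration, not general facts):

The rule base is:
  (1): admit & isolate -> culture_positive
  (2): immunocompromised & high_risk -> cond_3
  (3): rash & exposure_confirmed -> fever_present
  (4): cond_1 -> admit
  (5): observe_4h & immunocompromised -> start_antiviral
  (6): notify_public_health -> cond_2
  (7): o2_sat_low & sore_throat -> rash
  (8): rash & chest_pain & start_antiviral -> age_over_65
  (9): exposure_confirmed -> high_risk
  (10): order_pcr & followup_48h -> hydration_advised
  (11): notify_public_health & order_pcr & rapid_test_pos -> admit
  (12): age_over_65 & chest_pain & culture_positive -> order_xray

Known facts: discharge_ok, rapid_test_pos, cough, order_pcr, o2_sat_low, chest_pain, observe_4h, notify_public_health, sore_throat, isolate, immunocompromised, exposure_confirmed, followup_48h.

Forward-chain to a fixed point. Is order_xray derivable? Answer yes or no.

yes

Round 1 — (5), (6), (7), (9), (10), (11), derive start_antiviral, cond_2, rash, high_risk, hydration_advised, admit.
Round 2 — (1), (2), (3), (8), derive culture_positive, cond_3, fever_present, age_over_65.
Round 3 — (12), derive order_xray.
order_xray appears in round 3, so it is derivable.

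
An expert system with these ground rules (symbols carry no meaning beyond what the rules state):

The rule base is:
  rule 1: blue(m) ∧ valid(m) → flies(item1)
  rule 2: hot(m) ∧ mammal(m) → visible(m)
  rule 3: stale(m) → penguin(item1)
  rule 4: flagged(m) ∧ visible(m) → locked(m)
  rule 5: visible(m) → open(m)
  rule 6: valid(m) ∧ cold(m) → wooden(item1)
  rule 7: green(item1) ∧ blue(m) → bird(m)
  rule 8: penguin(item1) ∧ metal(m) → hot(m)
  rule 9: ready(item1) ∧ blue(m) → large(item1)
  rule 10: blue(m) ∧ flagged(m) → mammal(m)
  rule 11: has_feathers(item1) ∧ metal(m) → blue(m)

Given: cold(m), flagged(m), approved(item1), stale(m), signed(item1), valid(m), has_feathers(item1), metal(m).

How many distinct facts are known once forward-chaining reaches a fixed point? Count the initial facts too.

Round 1: rule 3 [stale(m) → penguin(item1)]; rule 6 [valid(m) ∧ cold(m) → wooden(item1)]; rule 11 [has_feathers(item1) ∧ metal(m) → blue(m)]. New: penguin(item1), wooden(item1), blue(m).
Round 2: rule 1 [blue(m) ∧ valid(m) → flies(item1)]; rule 8 [penguin(item1) ∧ metal(m) → hot(m)]; rule 10 [blue(m) ∧ flagged(m) → mammal(m)]. New: flies(item1), hot(m), mammal(m).
Round 3: rule 2 [hot(m) ∧ mammal(m) → visible(m)]. New: visible(m).
Round 4: rule 4 [flagged(m) ∧ visible(m) → locked(m)]; rule 5 [visible(m) → open(m)]. New: locked(m), open(m).
Closure: {approved(item1), blue(m), cold(m), flagged(m), flies(item1), has_feathers(item1), hot(m), locked(m), mammal(m), metal(m), open(m), penguin(item1), signed(item1), stale(m), valid(m), visible(m), wooden(item1)} — 17 facts.

17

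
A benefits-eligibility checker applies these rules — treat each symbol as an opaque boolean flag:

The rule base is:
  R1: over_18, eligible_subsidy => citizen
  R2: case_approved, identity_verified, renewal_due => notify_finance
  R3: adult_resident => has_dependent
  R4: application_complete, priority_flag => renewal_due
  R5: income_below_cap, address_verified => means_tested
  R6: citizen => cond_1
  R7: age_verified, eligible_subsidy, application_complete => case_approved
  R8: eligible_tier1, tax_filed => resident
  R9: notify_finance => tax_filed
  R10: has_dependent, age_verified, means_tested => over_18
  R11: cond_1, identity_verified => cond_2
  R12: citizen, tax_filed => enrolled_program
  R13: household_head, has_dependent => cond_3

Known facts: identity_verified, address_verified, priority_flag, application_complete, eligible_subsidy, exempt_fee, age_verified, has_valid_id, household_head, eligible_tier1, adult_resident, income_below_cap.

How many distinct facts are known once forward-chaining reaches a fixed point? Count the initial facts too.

25

Round 1: R3 [adult_resident => has_dependent]; R4 [application_complete, priority_flag => renewal_due]; R5 [income_below_cap, address_verified => means_tested]; R7 [age_verified, eligible_subsidy, application_complete => case_approved]. Adds has_dependent, renewal_due, means_tested, case_approved.
Round 2: R2 [case_approved, identity_verified, renewal_due => notify_finance]; R10 [has_dependent, age_verified, means_tested => over_18]; R13 [household_head, has_dependent => cond_3]. Adds notify_finance, over_18, cond_3.
Round 3: R1 [over_18, eligible_subsidy => citizen]; R9 [notify_finance => tax_filed]. Adds citizen, tax_filed.
Round 4: R6 [citizen => cond_1]; R8 [eligible_tier1, tax_filed => resident]; R12 [citizen, tax_filed => enrolled_program]. Adds cond_1, resident, enrolled_program.
Round 5: R11 [cond_1, identity_verified => cond_2]. Adds cond_2.
Closure: {address_verified, adult_resident, age_verified, application_complete, case_approved, citizen, cond_1, cond_2, cond_3, eligible_subsidy, eligible_tier1, enrolled_program, exempt_fee, has_dependent, has_valid_id, household_head, identity_verified, income_below_cap, means_tested, notify_finance, over_18, priority_flag, renewal_due, resident, tax_filed} — 25 facts.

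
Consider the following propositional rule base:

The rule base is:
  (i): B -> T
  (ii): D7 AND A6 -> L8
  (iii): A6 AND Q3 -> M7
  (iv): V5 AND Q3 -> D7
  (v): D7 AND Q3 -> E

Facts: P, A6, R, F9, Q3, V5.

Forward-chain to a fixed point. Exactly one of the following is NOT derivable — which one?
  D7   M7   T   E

T

Round 1: (iii) [A6 AND Q3 -> M7]; (iv) [V5 AND Q3 -> D7]. Adds M7, D7.
Round 2: (ii) [D7 AND A6 -> L8]; (v) [D7 AND Q3 -> E]. Adds L8, E.
Derived: M7 (round 1), D7 (round 1), E (round 2). T never appears in any round.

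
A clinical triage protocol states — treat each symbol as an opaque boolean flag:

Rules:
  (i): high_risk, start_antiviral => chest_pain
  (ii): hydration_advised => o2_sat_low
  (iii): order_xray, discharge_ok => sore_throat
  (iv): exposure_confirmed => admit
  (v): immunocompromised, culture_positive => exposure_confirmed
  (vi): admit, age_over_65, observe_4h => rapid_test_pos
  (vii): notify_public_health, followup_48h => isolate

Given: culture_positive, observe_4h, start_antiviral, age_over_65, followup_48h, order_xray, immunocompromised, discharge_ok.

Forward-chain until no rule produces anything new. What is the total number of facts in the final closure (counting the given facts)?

Round 1 — (iii), (v), derive sore_throat, exposure_confirmed.
Round 2 — (iv), derive admit.
Round 3 — (vi), derive rapid_test_pos.
Closure: {admit, age_over_65, culture_positive, discharge_ok, exposure_confirmed, followup_48h, immunocompromised, observe_4h, order_xray, rapid_test_pos, sore_throat, start_antiviral} — 12 facts.

12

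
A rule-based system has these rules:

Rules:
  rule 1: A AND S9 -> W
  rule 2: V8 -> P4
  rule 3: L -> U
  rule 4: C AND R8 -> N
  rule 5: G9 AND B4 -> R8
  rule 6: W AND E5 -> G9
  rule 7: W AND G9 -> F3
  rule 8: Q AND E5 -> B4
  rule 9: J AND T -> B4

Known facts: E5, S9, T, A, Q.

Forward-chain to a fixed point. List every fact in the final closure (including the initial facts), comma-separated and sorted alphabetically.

A, B4, E5, F3, G9, Q, R8, S9, T, W

Round 1 — rule 1, rule 8, derive W, B4.
Round 2 — rule 6, derive G9.
Round 3 — rule 5, rule 7, derive R8, F3.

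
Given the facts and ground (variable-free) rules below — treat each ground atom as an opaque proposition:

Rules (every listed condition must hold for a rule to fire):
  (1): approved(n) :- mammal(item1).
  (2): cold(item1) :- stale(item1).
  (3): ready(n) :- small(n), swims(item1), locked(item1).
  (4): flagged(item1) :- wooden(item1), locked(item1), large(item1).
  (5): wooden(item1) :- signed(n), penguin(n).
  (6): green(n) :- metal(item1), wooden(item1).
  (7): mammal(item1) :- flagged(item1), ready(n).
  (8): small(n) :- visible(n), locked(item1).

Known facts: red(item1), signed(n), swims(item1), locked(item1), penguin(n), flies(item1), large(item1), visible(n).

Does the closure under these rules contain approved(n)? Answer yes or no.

[1] (5) [wooden(item1) :- signed(n), penguin(n).]; (8) [small(n) :- visible(n), locked(item1).]. ⇒ new: wooden(item1), small(n).
[2] (3) [ready(n) :- small(n), swims(item1), locked(item1).]; (4) [flagged(item1) :- wooden(item1), locked(item1), large(item1).]. ⇒ new: ready(n), flagged(item1).
[3] (7) [mammal(item1) :- flagged(item1), ready(n).]. ⇒ new: mammal(item1).
[4] (1) [approved(n) :- mammal(item1).]. ⇒ new: approved(n).
approved(n) appears in round 4, so it is derivable.

yes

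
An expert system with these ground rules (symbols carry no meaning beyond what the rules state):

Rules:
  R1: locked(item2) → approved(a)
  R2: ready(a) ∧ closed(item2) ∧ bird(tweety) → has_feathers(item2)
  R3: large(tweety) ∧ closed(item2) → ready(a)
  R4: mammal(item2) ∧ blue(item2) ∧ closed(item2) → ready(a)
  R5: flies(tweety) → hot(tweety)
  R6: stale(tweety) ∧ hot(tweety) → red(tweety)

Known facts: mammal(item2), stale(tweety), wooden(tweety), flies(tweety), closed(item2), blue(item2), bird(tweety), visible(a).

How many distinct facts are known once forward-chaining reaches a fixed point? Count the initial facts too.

12

Round 1: R4 [mammal(item2) ∧ blue(item2) ∧ closed(item2) → ready(a)]; R5 [flies(tweety) → hot(tweety)]. Adds ready(a), hot(tweety).
Round 2: R2 [ready(a) ∧ closed(item2) ∧ bird(tweety) → has_feathers(item2)]; R6 [stale(tweety) ∧ hot(tweety) → red(tweety)]. Adds has_feathers(item2), red(tweety).
Closure: {bird(tweety), blue(item2), closed(item2), flies(tweety), has_feathers(item2), hot(tweety), mammal(item2), ready(a), red(tweety), stale(tweety), visible(a), wooden(tweety)} — 12 facts.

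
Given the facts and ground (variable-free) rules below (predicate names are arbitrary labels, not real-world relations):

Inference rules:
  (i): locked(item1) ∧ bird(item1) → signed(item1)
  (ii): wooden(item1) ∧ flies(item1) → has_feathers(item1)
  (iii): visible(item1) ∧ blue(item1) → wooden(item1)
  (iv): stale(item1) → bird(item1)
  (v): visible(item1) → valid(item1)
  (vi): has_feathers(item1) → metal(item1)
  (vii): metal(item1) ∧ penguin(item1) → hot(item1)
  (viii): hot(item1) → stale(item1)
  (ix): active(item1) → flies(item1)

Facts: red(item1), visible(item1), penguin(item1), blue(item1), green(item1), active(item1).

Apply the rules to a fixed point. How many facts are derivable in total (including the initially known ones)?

Round 1 — (iii), (v), (ix), derive wooden(item1), valid(item1), flies(item1).
Round 2 — (ii), derive has_feathers(item1).
Round 3 — (vi), derive metal(item1).
Round 4 — (vii), derive hot(item1).
Round 5 — (viii), derive stale(item1).
Round 6 — (iv), derive bird(item1).
Closure: {active(item1), bird(item1), blue(item1), flies(item1), green(item1), has_feathers(item1), hot(item1), metal(item1), penguin(item1), red(item1), stale(item1), valid(item1), visible(item1), wooden(item1)} — 14 facts.

14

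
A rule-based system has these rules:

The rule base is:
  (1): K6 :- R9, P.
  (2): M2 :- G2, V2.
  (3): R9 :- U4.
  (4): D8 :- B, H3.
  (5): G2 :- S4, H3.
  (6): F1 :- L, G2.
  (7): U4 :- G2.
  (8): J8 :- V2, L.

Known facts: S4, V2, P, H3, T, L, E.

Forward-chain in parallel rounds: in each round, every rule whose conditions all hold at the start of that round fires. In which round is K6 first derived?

Round 1: (5) [G2 :- S4, H3.]; (8) [J8 :- V2, L.]. New: G2, J8.
Round 2: (2) [M2 :- G2, V2.]; (6) [F1 :- L, G2.]; (7) [U4 :- G2.]. New: M2, F1, U4.
Round 3: (3) [R9 :- U4.]. New: R9.
Round 4: (1) [K6 :- R9, P.]. New: K6.
K6 first appears in round 4.

4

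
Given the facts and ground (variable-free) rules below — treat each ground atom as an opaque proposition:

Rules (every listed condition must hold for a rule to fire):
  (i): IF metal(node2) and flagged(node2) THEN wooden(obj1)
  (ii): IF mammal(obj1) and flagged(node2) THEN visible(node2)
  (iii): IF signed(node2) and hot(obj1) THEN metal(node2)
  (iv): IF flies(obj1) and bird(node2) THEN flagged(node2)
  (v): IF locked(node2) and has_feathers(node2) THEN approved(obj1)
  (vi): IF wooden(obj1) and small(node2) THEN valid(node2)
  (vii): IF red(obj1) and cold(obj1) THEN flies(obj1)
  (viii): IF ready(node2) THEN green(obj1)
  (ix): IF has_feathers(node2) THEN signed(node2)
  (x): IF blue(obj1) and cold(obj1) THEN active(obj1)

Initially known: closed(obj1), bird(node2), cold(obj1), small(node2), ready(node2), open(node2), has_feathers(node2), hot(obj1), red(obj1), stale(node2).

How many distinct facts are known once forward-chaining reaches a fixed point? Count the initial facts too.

17

Round 1 fires (vii), (viii), (ix), giving flies(obj1), green(obj1), signed(node2).
Round 2 fires (iii), (iv), giving metal(node2), flagged(node2).
Round 3 fires (i), giving wooden(obj1).
Round 4 fires (vi), giving valid(node2).
Closure: {bird(node2), closed(obj1), cold(obj1), flagged(node2), flies(obj1), green(obj1), has_feathers(node2), hot(obj1), metal(node2), open(node2), ready(node2), red(obj1), signed(node2), small(node2), stale(node2), valid(node2), wooden(obj1)} — 17 facts.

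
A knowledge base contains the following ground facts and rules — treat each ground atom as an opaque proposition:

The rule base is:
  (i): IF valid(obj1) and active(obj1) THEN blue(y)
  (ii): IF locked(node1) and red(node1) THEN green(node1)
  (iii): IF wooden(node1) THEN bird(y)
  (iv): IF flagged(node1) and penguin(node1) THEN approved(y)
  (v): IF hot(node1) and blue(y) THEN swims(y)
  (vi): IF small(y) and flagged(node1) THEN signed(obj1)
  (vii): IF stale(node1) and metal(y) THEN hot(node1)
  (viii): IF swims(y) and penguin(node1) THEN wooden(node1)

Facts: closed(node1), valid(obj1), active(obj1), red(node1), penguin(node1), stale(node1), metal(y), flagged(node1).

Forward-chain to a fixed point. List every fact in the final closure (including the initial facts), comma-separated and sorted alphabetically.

active(obj1), approved(y), bird(y), blue(y), closed(node1), flagged(node1), hot(node1), metal(y), penguin(node1), red(node1), stale(node1), swims(y), valid(obj1), wooden(node1)

Round 1 — (i), (iv), (vii), derive blue(y), approved(y), hot(node1).
Round 2 — (v), derive swims(y).
Round 3 — (viii), derive wooden(node1).
Round 4 — (iii), derive bird(y).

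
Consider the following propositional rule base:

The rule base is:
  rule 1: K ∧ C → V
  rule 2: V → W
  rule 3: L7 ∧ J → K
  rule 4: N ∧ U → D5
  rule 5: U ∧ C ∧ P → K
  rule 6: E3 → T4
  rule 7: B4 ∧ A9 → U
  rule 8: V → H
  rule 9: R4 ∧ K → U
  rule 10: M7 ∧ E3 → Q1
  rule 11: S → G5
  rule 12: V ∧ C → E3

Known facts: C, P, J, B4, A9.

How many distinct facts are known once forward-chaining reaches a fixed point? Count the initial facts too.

[1] rule 7 [B4 ∧ A9 → U]. ⇒ new: U.
[2] rule 5 [U ∧ C ∧ P → K]. ⇒ new: K.
[3] rule 1 [K ∧ C → V]. ⇒ new: V.
[4] rule 2 [V → W]; rule 8 [V → H]; rule 12 [V ∧ C → E3]. ⇒ new: W, H, E3.
[5] rule 6 [E3 → T4]. ⇒ new: T4.
Closure: {A9, B4, C, E3, H, J, K, P, T4, U, V, W} — 12 facts.

12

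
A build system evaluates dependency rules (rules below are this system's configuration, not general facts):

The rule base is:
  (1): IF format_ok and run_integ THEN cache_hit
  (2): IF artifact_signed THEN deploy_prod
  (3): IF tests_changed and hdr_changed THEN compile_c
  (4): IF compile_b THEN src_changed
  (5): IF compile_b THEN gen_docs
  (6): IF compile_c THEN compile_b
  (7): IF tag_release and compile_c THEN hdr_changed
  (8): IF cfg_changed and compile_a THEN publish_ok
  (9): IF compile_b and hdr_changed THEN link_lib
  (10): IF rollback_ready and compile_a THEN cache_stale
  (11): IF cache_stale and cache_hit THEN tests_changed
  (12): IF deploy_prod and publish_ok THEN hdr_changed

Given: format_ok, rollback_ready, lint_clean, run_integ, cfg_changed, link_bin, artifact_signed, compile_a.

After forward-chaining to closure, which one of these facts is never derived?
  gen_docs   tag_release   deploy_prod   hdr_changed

[1] (1) [IF format_ok and run_integ THEN cache_hit]; (2) [IF artifact_signed THEN deploy_prod]; (8) [IF cfg_changed and compile_a THEN publish_ok]; (10) [IF rollback_ready and compile_a THEN cache_stale]. ⇒ new: cache_hit, deploy_prod, publish_ok, cache_stale.
[2] (11) [IF cache_stale and cache_hit THEN tests_changed]; (12) [IF deploy_prod and publish_ok THEN hdr_changed]. ⇒ new: tests_changed, hdr_changed.
[3] (3) [IF tests_changed and hdr_changed THEN compile_c]. ⇒ new: compile_c.
[4] (6) [IF compile_c THEN compile_b]. ⇒ new: compile_b.
[5] (4) [IF compile_b THEN src_changed]; (5) [IF compile_b THEN gen_docs]; (9) [IF compile_b and hdr_changed THEN link_lib]. ⇒ new: src_changed, gen_docs, link_lib.
Derived: deploy_prod (round 1), gen_docs (round 5), hdr_changed (round 2). tag_release never appears in any round.

tag_release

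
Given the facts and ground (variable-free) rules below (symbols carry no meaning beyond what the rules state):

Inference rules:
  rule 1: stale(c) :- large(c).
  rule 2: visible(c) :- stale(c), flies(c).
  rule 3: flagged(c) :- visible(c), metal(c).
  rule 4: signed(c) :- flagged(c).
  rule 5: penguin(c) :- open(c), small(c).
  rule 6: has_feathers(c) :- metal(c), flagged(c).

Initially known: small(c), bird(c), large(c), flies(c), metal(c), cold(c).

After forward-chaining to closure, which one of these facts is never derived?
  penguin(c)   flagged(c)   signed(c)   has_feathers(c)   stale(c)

Round 1: rule 1 [stale(c) :- large(c).]. New: stale(c).
Round 2: rule 2 [visible(c) :- stale(c), flies(c).]. New: visible(c).
Round 3: rule 3 [flagged(c) :- visible(c), metal(c).]. New: flagged(c).
Round 4: rule 4 [signed(c) :- flagged(c).]; rule 6 [has_feathers(c) :- metal(c), flagged(c).]. New: signed(c), has_feathers(c).
Derived: signed(c) (round 4), flagged(c) (round 3), stale(c) (round 1), has_feathers(c) (round 4). penguin(c) never appears in any round.

penguin(c)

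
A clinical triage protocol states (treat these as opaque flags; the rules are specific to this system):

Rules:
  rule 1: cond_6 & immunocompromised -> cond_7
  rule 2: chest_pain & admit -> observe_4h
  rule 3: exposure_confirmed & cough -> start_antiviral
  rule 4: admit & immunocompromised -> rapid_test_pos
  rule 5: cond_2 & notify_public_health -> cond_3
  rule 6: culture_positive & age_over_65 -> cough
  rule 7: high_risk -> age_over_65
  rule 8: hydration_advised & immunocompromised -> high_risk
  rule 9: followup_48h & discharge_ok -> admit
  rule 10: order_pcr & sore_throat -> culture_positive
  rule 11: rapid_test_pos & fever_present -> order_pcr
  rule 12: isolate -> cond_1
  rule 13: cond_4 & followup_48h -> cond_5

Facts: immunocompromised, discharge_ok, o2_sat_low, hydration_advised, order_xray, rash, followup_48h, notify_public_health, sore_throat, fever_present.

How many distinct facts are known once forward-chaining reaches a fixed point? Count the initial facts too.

17

[1] rule 8 [hydration_advised & immunocompromised -> high_risk]; rule 9 [followup_48h & discharge_ok -> admit]. ⇒ new: high_risk, admit.
[2] rule 4 [admit & immunocompromised -> rapid_test_pos]; rule 7 [high_risk -> age_over_65]. ⇒ new: rapid_test_pos, age_over_65.
[3] rule 11 [rapid_test_pos & fever_present -> order_pcr]. ⇒ new: order_pcr.
[4] rule 10 [order_pcr & sore_throat -> culture_positive]. ⇒ new: culture_positive.
[5] rule 6 [culture_positive & age_over_65 -> cough]. ⇒ new: cough.
Closure: {admit, age_over_65, cough, culture_positive, discharge_ok, fever_present, followup_48h, high_risk, hydration_advised, immunocompromised, notify_public_health, o2_sat_low, order_pcr, order_xray, rapid_test_pos, rash, sore_throat} — 17 facts.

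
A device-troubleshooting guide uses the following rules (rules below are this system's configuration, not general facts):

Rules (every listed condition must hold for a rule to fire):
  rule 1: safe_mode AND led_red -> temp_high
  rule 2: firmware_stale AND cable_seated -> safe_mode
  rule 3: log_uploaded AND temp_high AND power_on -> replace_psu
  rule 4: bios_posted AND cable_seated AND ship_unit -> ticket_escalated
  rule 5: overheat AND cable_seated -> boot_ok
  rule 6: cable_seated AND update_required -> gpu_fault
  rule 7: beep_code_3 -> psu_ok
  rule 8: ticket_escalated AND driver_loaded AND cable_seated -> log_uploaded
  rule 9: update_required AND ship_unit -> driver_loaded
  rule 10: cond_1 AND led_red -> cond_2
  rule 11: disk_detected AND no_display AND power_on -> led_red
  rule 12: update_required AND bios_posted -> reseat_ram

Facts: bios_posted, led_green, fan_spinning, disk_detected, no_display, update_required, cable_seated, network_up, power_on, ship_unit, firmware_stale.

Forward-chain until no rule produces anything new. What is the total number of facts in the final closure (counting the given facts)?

20

Round 1: rule 2 [firmware_stale AND cable_seated -> safe_mode]; rule 4 [bios_posted AND cable_seated AND ship_unit -> ticket_escalated]; rule 6 [cable_seated AND update_required -> gpu_fault]; rule 9 [update_required AND ship_unit -> driver_loaded]; rule 11 [disk_detected AND no_display AND power_on -> led_red]; rule 12 [update_required AND bios_posted -> reseat_ram]. New: safe_mode, ticket_escalated, gpu_fault, driver_loaded, led_red, reseat_ram.
Round 2: rule 1 [safe_mode AND led_red -> temp_high]; rule 8 [ticket_escalated AND driver_loaded AND cable_seated -> log_uploaded]. New: temp_high, log_uploaded.
Round 3: rule 3 [log_uploaded AND temp_high AND power_on -> replace_psu]. New: replace_psu.
Closure: {bios_posted, cable_seated, disk_detected, driver_loaded, fan_spinning, firmware_stale, gpu_fault, led_green, led_red, log_uploaded, network_up, no_display, power_on, replace_psu, reseat_ram, safe_mode, ship_unit, temp_high, ticket_escalated, update_required} — 20 facts.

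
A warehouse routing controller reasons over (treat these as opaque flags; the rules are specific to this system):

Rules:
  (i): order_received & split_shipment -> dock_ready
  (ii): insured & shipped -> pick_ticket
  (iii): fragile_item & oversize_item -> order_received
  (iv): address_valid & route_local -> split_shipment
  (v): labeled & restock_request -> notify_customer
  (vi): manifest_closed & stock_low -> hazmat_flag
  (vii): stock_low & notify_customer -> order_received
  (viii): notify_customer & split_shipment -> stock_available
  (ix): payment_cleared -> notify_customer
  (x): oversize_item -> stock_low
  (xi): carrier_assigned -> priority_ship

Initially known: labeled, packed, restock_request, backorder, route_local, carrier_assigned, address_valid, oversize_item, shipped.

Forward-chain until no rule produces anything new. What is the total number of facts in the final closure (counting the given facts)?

Round 1 — (iv), (v), (x), (xi), derive split_shipment, notify_customer, stock_low, priority_ship.
Round 2 — (vii), (viii), derive order_received, stock_available.
Round 3 — (i), derive dock_ready.
Closure: {address_valid, backorder, carrier_assigned, dock_ready, labeled, notify_customer, order_received, oversize_item, packed, priority_ship, restock_request, route_local, shipped, split_shipment, stock_available, stock_low} — 16 facts.

16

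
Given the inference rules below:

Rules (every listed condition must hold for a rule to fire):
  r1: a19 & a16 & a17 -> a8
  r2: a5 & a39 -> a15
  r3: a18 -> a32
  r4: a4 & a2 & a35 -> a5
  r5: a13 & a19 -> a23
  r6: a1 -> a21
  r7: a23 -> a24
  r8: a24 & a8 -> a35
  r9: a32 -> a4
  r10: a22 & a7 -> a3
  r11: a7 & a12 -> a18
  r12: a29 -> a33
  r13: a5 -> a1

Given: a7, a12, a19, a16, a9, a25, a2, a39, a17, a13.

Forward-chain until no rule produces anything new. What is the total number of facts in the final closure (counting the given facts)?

Round 1: r1 [a19 & a16 & a17 -> a8]; r5 [a13 & a19 -> a23]; r11 [a7 & a12 -> a18]. Adds a8, a23, a18.
Round 2: r3 [a18 -> a32]; r7 [a23 -> a24]. Adds a32, a24.
Round 3: r8 [a24 & a8 -> a35]; r9 [a32 -> a4]. Adds a35, a4.
Round 4: r4 [a4 & a2 & a35 -> a5]. Adds a5.
Round 5: r2 [a5 & a39 -> a15]; r13 [a5 -> a1]. Adds a15, a1.
Round 6: r6 [a1 -> a21]. Adds a21.
Closure: {a1, a12, a13, a15, a16, a17, a18, a19, a2, a21, a23, a24, a25, a32, a35, a39, a4, a5, a7, a8, a9} — 21 facts.

21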